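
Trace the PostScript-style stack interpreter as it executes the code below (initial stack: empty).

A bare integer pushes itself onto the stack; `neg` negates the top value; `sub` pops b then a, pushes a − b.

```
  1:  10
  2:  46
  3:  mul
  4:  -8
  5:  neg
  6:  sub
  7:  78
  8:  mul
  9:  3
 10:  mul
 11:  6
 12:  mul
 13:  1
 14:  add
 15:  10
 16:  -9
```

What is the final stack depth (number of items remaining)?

3

10  : 10
46  : 10 46
mul : 460
-8  : 460 -8
neg : 460 8
sub : 452
78  : 452 78
mul : 35256
3   : 35256 3
mul : 105768
6   : 105768 6
mul : 634608
1   : 634608 1
add : 634609
10  : 634609 10
-9  : 634609 10 -9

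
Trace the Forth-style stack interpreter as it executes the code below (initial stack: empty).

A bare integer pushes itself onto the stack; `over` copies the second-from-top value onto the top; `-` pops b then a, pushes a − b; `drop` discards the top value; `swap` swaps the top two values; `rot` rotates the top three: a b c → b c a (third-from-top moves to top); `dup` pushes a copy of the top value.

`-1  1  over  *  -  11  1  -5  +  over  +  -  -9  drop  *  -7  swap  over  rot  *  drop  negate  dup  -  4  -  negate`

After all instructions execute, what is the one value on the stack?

-1     : -1
1      : -1 1
over   : -1 1 -1
*      : -1 -1
-      : 0
11     : 0 11
1      : 0 11 1
-5     : 0 11 1 -5
+      : 0 11 -4
over   : 0 11 -4 11
+      : 0 11 7
-      : 0 4
-9     : 0 4 -9
drop   : 0 4
*      : 0
-7     : 0 -7
swap   : -7 0
over   : -7 0 -7
rot    : 0 -7 -7
*      : 0 49
drop   : 0
negate : 0
dup    : 0 0
-      : 0
4      : 0 4
-      : -4
negate : 4

4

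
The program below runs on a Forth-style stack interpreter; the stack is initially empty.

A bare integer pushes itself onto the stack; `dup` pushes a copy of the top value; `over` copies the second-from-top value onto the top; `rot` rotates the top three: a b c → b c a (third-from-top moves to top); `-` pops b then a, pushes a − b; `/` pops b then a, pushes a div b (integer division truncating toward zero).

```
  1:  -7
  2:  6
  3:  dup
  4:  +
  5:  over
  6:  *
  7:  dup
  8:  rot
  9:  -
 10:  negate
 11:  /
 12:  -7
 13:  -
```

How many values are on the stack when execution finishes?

1

-7     : -7
6      : -7 6
dup    : -7 6 6
+      : -7 12
over   : -7 12 -7
*      : -7 -84
dup    : -7 -84 -84
rot    : -84 -84 -7
-      : -84 -77
negate : -84 77
/      : -1
-7     : -1 -7
-      : 6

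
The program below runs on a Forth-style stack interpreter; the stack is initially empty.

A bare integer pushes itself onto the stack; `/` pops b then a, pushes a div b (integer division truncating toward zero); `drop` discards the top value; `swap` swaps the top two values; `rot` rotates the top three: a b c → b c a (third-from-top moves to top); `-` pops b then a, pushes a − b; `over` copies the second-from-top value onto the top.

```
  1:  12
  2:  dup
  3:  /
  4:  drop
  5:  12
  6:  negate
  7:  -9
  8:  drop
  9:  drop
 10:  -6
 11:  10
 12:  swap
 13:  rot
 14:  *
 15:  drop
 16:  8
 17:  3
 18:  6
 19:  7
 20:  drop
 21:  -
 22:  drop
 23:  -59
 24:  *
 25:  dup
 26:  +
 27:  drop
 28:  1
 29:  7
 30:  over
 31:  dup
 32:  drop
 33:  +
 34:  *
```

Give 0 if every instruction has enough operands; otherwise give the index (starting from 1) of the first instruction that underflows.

13

12     -> [12]
dup    -> [12, 12]
/      -> [1]
drop   -> []
12     -> [12]
negate -> [-12]
-9     -> [-12, -9]
drop   -> [-12]
drop   -> []
-6     -> [-6]
10     -> [-6, 10]
swap   -> [10, -6]
rot  — needs 3 operands, stack has 2 → underflow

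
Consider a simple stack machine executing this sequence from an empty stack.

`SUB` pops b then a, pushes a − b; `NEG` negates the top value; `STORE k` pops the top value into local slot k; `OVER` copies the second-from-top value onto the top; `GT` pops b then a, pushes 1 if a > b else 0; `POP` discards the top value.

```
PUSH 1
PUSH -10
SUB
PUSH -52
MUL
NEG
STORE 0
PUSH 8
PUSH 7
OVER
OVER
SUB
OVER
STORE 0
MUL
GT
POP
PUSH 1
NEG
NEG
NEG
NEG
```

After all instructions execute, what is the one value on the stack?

1

PUSH 1   : 1
PUSH -10 : 1 -10
SUB      : 11
PUSH -52 : 11 -52
MUL      : -572
NEG      : 572
STORE 0  : (empty)
PUSH 8   : 8
PUSH 7   : 8 7
OVER     : 8 7 8
OVER     : 8 7 8 7
SUB      : 8 7 1
OVER     : 8 7 1 7
STORE 0  : 8 7 1
MUL      : 8 7
GT       : 1
POP      : (empty)
PUSH 1   : 1
NEG      : -1
NEG      : 1
NEG      : -1
NEG      : 1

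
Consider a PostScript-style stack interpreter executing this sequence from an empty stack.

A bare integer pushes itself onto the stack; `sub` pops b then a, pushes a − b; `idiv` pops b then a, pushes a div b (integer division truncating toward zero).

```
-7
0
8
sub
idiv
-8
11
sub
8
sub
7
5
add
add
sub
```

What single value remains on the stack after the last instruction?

15

-7   → -7
0    → -7 0
8    → -7 0 8
sub  → -7 -8
idiv → 0
-8   → 0 -8
11   → 0 -8 11
sub  → 0 -19
8    → 0 -19 8
sub  → 0 -27
7    → 0 -27 7
5    → 0 -27 7 5
add  → 0 -27 12
add  → 0 -15
sub  → 15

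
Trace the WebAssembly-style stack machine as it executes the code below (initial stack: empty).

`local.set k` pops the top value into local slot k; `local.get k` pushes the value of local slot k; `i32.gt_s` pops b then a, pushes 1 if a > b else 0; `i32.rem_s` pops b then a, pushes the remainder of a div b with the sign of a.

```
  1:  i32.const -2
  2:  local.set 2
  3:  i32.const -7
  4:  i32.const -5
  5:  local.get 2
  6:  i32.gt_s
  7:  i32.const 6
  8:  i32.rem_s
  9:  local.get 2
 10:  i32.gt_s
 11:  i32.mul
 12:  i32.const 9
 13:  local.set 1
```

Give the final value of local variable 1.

i32.const -2 : -2
local.set 2  : (empty)
i32.const -7 : -7
i32.const -5 : -7 -5
local.get 2  : -7 -5 -2
i32.gt_s     : -7 0
i32.const 6  : -7 0 6
i32.rem_s    : -7 0
local.get 2  : -7 0 -2
i32.gt_s     : -7 1
i32.mul      : -7
i32.const 9  : -7 9
local.set 1  : -7

9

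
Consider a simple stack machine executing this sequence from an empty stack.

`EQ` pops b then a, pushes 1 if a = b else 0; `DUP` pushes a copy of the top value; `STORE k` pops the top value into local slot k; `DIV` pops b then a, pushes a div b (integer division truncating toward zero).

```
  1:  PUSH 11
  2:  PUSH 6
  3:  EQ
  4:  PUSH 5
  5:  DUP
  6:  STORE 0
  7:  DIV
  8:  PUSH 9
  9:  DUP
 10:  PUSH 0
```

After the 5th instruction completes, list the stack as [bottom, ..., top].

PUSH 11  11
PUSH 6   11 6
EQ       0
PUSH 5   0 5
DUP      0 5 5

[0, 5, 5]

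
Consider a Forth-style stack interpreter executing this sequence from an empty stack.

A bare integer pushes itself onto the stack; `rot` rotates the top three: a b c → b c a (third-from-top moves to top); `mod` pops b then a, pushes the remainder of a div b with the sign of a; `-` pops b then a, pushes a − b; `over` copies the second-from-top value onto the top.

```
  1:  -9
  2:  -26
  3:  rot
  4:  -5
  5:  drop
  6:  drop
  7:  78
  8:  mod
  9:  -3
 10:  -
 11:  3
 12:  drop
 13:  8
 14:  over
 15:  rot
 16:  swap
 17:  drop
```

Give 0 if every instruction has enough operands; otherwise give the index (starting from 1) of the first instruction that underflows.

3

-9   -9
-26  -9 -26
rot  — needs 3 operands, stack has 2 → underflow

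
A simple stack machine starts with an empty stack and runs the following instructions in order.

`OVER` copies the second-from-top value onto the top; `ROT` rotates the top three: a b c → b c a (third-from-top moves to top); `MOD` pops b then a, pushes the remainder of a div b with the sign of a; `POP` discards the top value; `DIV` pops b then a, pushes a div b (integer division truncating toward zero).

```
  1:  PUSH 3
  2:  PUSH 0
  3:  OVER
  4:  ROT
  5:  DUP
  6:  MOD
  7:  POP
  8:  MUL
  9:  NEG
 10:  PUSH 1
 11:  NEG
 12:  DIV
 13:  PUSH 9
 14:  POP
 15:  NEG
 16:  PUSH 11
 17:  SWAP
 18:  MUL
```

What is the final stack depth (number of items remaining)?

PUSH 3  : 3
PUSH 0  : 3 0
OVER    : 3 0 3
ROT     : 0 3 3
DUP     : 0 3 3 3
MOD     : 0 3 0
POP     : 0 3
MUL     : 0
NEG     : 0
PUSH 1  : 0 1
NEG     : 0 -1
DIV     : 0
PUSH 9  : 0 9
POP     : 0
NEG     : 0
PUSH 11 : 0 11
SWAP    : 11 0
MUL     : 0

1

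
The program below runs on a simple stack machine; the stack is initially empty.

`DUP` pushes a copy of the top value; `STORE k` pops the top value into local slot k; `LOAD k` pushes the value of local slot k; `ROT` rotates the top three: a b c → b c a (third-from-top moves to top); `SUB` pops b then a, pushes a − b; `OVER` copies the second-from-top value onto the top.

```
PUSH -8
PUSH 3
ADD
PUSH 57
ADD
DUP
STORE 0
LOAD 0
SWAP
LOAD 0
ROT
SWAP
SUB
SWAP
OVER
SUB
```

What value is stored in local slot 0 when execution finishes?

52

PUSH -8 → -8
PUSH 3  → -8 3
ADD     → -5
PUSH 57 → -5 57
ADD     → 52
DUP     → 52 52
STORE 0 → 52
LOAD 0  → 52 52
SWAP    → 52 52
LOAD 0  → 52 52 52
ROT     → 52 52 52
SWAP    → 52 52 52
SUB     → 52 0
SWAP    → 0 52
OVER    → 0 52 0
SUB     → 0 52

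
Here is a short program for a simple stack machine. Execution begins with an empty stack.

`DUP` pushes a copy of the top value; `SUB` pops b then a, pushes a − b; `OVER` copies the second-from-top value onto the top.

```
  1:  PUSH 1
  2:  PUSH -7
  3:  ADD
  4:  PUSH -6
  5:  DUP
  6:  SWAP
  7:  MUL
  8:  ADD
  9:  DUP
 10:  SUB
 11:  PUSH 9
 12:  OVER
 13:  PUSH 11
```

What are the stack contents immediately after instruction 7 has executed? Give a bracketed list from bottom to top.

PUSH 1  : [1]
PUSH -7 : [1, -7]
ADD     : [-6]
PUSH -6 : [-6, -6]
DUP     : [-6, -6, -6]
SWAP    : [-6, -6, -6]
MUL     : [-6, 36]

[-6, 36]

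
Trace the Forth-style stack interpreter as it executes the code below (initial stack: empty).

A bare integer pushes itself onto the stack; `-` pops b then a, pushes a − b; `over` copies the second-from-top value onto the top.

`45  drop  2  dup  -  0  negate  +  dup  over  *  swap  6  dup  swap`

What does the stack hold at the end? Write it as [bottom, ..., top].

45     : 45
drop   : (empty)
2      : 2
dup    : 2 2
-      : 0
0      : 0 0
negate : 0 0
+      : 0
dup    : 0 0
over   : 0 0 0
*      : 0 0
swap   : 0 0
6      : 0 0 6
dup    : 0 0 6 6
swap   : 0 0 6 6

[0, 0, 6, 6]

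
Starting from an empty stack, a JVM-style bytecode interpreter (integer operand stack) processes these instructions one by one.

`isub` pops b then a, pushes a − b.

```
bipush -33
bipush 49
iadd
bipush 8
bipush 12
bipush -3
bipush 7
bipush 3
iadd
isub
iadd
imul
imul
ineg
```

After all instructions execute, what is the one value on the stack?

128

bipush -33 : -33
bipush 49  : -33 49
iadd       : 16
bipush 8   : 16 8
bipush 12  : 16 8 12
bipush -3  : 16 8 12 -3
bipush 7   : 16 8 12 -3 7
bipush 3   : 16 8 12 -3 7 3
iadd       : 16 8 12 -3 10
isub       : 16 8 12 -13
iadd       : 16 8 -1
imul       : 16 -8
imul       : -128
ineg       : 128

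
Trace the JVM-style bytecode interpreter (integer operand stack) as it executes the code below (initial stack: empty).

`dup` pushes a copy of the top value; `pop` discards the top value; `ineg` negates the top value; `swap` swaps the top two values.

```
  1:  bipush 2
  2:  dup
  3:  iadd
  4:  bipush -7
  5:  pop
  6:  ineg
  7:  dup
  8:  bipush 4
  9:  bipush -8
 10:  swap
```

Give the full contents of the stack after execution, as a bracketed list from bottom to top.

[-4, -4, -8, 4]

bipush 2  → [2]
dup       → [2, 2]
iadd      → [4]
bipush -7 → [4, -7]
pop       → [4]
ineg      → [-4]
dup       → [-4, -4]
bipush 4  → [-4, -4, 4]
bipush -8 → [-4, -4, 4, -8]
swap      → [-4, -4, -8, 4]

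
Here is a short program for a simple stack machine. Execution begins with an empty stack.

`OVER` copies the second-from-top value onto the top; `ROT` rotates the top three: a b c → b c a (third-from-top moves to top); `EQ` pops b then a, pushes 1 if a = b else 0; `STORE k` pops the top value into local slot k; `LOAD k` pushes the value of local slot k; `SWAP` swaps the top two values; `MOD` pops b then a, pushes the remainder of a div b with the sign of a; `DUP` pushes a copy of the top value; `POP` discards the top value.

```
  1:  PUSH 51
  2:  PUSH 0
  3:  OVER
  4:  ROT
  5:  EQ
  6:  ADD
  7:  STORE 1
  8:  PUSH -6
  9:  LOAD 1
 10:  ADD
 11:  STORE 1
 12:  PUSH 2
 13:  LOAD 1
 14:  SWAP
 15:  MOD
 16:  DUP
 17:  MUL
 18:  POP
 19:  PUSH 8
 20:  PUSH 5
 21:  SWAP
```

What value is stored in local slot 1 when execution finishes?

-5

PUSH 51 → 51
PUSH 0  → 51 0
OVER    → 51 0 51
ROT     → 0 51 51
EQ      → 0 1
ADD     → 1
STORE 1 → (empty)
PUSH -6 → -6
LOAD 1  → -6 1
ADD     → -5
STORE 1 → (empty)
PUSH 2  → 2
LOAD 1  → 2 -5
SWAP    → -5 2
MOD     → -1
DUP     → -1 -1
MUL     → 1
POP     → (empty)
PUSH 8  → 8
PUSH 5  → 8 5
SWAP    → 5 8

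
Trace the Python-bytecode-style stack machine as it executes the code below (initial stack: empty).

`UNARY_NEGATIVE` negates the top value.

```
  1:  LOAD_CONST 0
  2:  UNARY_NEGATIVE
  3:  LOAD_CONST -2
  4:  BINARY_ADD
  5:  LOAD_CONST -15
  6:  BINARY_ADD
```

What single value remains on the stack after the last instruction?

-17

LOAD_CONST 0   → 0
UNARY_NEGATIVE → 0
LOAD_CONST -2  → 0 -2
BINARY_ADD     → -2
LOAD_CONST -15 → -2 -15
BINARY_ADD     → -17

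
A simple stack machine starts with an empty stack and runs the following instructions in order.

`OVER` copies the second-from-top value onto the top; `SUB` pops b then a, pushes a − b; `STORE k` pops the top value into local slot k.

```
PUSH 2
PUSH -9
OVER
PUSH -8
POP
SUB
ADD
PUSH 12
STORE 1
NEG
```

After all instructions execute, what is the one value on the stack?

PUSH 2  : 2
PUSH -9 : 2 -9
OVER    : 2 -9 2
PUSH -8 : 2 -9 2 -8
POP     : 2 -9 2
SUB     : 2 -11
ADD     : -9
PUSH 12 : -9 12
STORE 1 : -9
NEG     : 9

9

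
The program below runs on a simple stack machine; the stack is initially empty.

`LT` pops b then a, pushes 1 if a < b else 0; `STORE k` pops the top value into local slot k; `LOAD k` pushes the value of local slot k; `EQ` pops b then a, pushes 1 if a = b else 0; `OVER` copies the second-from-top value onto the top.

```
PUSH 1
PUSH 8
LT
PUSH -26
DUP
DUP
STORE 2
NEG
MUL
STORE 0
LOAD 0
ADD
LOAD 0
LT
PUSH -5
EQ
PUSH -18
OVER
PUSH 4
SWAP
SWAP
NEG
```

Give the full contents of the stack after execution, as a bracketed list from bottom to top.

[0, -18, 0, -4]

PUSH 1    [1]
PUSH 8    [1, 8]
LT        [1]
PUSH -26  [1, -26]
DUP       [1, -26, -26]
DUP       [1, -26, -26, -26]
STORE 2   [1, -26, -26]
NEG       [1, -26, 26]
MUL       [1, -676]
STORE 0   [1]
LOAD 0    [1, -676]
ADD       [-675]
LOAD 0    [-675, -676]
LT        [0]
PUSH -5   [0, -5]
EQ        [0]
PUSH -18  [0, -18]
OVER      [0, -18, 0]
PUSH 4    [0, -18, 0, 4]
SWAP      [0, -18, 4, 0]
SWAP      [0, -18, 0, 4]
NEG       [0, -18, 0, -4]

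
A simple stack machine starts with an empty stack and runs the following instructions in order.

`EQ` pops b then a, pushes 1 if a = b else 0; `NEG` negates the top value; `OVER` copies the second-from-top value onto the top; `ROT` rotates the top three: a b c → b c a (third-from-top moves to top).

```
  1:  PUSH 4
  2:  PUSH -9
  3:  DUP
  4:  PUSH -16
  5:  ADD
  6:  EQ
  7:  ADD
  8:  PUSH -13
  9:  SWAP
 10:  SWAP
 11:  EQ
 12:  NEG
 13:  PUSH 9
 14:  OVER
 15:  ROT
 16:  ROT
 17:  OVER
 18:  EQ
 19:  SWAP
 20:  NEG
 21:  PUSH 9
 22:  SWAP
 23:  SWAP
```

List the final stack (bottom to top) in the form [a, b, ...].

[0, 0, 0, 9]

PUSH 4   : 4
PUSH -9  : 4 -9
DUP      : 4 -9 -9
PUSH -16 : 4 -9 -9 -16
ADD      : 4 -9 -25
EQ       : 4 0
ADD      : 4
PUSH -13 : 4 -13
SWAP     : -13 4
SWAP     : 4 -13
EQ       : 0
NEG      : 0
PUSH 9   : 0 9
OVER     : 0 9 0
ROT      : 9 0 0
ROT      : 0 0 9
OVER     : 0 0 9 0
EQ       : 0 0 0
SWAP     : 0 0 0
NEG      : 0 0 0
PUSH 9   : 0 0 0 9
SWAP     : 0 0 9 0
SWAP     : 0 0 0 9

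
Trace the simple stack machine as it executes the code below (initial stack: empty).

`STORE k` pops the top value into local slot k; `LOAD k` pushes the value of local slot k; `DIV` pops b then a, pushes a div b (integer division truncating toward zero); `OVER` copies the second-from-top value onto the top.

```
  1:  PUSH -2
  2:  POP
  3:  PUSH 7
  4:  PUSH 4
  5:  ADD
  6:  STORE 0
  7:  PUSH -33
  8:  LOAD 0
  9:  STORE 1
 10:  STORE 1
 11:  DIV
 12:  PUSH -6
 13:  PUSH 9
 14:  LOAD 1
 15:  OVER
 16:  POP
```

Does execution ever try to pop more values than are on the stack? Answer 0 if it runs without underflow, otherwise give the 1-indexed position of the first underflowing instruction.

11

PUSH -2  -> -2
POP      -> (empty)
PUSH 7   -> 7
PUSH 4   -> 7 4
ADD      -> 11
STORE 0  -> (empty)
PUSH -33 -> -33
LOAD 0   -> -33 11
STORE 1  -> -33
STORE 1  -> (empty)
DIV  — needs 2 operands, stack has 0 → underflow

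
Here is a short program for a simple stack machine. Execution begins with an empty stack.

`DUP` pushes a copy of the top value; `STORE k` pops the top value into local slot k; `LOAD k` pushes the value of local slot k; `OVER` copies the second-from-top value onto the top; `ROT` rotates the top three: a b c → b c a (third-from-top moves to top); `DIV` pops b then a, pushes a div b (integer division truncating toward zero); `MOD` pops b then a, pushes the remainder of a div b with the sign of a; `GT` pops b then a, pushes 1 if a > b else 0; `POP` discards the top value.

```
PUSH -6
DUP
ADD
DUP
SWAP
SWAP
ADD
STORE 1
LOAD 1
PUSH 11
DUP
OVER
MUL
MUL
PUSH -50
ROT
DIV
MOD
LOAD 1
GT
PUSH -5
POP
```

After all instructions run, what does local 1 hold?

PUSH -6  -> -6
DUP      -> -6 -6
ADD      -> -12
DUP      -> -12 -12
SWAP     -> -12 -12
SWAP     -> -12 -12
ADD      -> -24
STORE 1  -> (empty)
LOAD 1   -> -24
PUSH 11  -> -24 11
DUP      -> -24 11 11
OVER     -> -24 11 11 11
MUL      -> -24 11 121
MUL      -> -24 1331
PUSH -50 -> -24 1331 -50
ROT      -> 1331 -50 -24
DIV      -> 1331 2
MOD      -> 1
LOAD 1   -> 1 -24
GT       -> 1
PUSH -5  -> 1 -5
POP      -> 1

-24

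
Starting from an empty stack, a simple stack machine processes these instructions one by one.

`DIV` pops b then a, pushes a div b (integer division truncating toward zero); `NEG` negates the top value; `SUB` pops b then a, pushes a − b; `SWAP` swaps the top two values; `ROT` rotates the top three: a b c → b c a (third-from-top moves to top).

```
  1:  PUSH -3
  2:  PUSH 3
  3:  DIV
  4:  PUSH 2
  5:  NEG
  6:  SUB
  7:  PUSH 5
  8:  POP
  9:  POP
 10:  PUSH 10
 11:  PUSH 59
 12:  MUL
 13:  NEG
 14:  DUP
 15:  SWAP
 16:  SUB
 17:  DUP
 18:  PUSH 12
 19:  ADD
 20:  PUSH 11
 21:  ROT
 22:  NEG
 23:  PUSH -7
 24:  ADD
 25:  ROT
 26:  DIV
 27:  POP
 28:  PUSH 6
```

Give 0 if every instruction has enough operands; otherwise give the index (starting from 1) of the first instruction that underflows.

PUSH -3 -> [-3]
PUSH 3  -> [-3, 3]
DIV     -> [-1]
PUSH 2  -> [-1, 2]
NEG     -> [-1, -2]
SUB     -> [1]
PUSH 5  -> [1, 5]
POP     -> [1]
POP     -> []
PUSH 10 -> [10]
PUSH 59 -> [10, 59]
MUL     -> [590]
NEG     -> [-590]
DUP     -> [-590, -590]
SWAP    -> [-590, -590]
SUB     -> [0]
DUP     -> [0, 0]
PUSH 12 -> [0, 0, 12]
ADD     -> [0, 12]
PUSH 11 -> [0, 12, 11]
ROT     -> [12, 11, 0]
NEG     -> [12, 11, 0]
PUSH -7 -> [12, 11, 0, -7]
ADD     -> [12, 11, -7]
ROT     -> [11, -7, 12]
DIV     -> [11, 0]
POP     -> [11]
PUSH 6  -> [11, 6]

0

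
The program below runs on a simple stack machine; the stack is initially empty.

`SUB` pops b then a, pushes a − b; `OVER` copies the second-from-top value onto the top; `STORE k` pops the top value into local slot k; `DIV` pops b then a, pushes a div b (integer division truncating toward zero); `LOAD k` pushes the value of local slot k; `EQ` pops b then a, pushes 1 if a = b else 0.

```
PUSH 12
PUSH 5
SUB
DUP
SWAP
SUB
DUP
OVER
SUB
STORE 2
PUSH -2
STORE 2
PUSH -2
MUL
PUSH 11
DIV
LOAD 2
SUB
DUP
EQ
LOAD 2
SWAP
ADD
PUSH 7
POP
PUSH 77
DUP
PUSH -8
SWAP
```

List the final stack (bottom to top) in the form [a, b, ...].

[-1, 77, -8, 77]

PUSH 12 → [12]
PUSH 5  → [12, 5]
SUB     → [7]
DUP     → [7, 7]
SWAP    → [7, 7]
SUB     → [0]
DUP     → [0, 0]
OVER    → [0, 0, 0]
SUB     → [0, 0]
STORE 2 → [0]
PUSH -2 → [0, -2]
STORE 2 → [0]
PUSH -2 → [0, -2]
MUL     → [0]
PUSH 11 → [0, 11]
DIV     → [0]
LOAD 2  → [0, -2]
SUB     → [2]
DUP     → [2, 2]
EQ      → [1]
LOAD 2  → [1, -2]
SWAP    → [-2, 1]
ADD     → [-1]
PUSH 7  → [-1, 7]
POP     → [-1]
PUSH 77 → [-1, 77]
DUP     → [-1, 77, 77]
PUSH -8 → [-1, 77, 77, -8]
SWAP    → [-1, 77, -8, 77]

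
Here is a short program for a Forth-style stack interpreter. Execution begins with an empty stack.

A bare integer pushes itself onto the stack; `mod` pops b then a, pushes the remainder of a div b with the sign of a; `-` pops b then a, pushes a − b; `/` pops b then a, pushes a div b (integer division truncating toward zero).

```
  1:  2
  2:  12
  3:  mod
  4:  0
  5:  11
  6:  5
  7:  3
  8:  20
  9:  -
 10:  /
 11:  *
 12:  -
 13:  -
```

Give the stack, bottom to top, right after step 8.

2   → 2
12  → 2 12
mod → 2
0   → 2 0
11  → 2 0 11
5   → 2 0 11 5
3   → 2 0 11 5 3
20  → 2 0 11 5 3 20

[2, 0, 11, 5, 3, 20]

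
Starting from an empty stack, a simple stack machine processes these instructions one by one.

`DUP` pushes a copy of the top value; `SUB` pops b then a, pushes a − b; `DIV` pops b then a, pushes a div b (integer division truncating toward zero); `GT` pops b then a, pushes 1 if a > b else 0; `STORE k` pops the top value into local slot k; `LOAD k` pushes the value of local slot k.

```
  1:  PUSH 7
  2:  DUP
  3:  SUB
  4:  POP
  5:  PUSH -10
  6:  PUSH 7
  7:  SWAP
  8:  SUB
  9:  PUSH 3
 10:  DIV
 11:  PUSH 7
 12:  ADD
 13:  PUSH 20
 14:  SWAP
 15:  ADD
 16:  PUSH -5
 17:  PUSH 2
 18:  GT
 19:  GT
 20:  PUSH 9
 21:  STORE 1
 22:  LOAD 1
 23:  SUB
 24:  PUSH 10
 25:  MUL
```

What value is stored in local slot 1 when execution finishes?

PUSH 7   : [7]
DUP      : [7, 7]
SUB      : [0]
POP      : []
PUSH -10 : [-10]
PUSH 7   : [-10, 7]
SWAP     : [7, -10]
SUB      : [17]
PUSH 3   : [17, 3]
DIV      : [5]
PUSH 7   : [5, 7]
ADD      : [12]
PUSH 20  : [12, 20]
SWAP     : [20, 12]
ADD      : [32]
PUSH -5  : [32, -5]
PUSH 2   : [32, -5, 2]
GT       : [32, 0]
GT       : [1]
PUSH 9   : [1, 9]
STORE 1  : [1]
LOAD 1   : [1, 9]
SUB      : [-8]
PUSH 10  : [-8, 10]
MUL      : [-80]

9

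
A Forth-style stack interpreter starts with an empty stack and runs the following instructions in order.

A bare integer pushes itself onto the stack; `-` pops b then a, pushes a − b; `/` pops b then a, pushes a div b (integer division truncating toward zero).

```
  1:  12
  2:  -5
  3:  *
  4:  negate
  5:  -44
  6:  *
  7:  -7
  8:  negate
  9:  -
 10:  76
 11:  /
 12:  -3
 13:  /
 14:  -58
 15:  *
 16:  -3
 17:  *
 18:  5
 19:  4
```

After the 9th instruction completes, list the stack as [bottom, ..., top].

12     : 12
-5     : 12 -5
*      : -60
negate : 60
-44    : 60 -44
*      : -2640
-7     : -2640 -7
negate : -2640 7
-      : -2647

[-2647]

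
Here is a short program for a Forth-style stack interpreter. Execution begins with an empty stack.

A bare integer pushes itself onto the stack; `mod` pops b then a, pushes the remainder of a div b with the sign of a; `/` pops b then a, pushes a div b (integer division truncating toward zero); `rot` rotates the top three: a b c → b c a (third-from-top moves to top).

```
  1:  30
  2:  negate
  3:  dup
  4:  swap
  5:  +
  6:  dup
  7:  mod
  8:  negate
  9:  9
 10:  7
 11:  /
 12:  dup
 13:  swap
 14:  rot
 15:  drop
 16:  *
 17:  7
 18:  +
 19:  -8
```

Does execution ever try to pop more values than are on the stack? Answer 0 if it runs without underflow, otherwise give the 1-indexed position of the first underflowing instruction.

0

30     → 30
negate → -30
dup    → -30 -30
swap   → -30 -30
+      → -60
dup    → -60 -60
mod    → 0
negate → 0
9      → 0 9
7      → 0 9 7
/      → 0 1
dup    → 0 1 1
swap   → 0 1 1
rot    → 1 1 0
drop   → 1 1
*      → 1
7      → 1 7
+      → 8
-8     → 8 -8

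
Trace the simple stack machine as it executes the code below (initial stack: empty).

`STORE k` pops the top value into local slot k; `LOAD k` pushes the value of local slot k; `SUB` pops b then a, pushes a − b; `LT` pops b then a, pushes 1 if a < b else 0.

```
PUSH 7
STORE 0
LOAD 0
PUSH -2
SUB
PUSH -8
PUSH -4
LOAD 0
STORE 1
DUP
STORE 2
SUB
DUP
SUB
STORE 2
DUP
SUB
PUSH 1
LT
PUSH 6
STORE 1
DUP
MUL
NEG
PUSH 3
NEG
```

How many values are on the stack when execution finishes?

2

PUSH 7  → [7]
STORE 0 → []
LOAD 0  → [7]
PUSH -2 → [7, -2]
SUB     → [9]
PUSH -8 → [9, -8]
PUSH -4 → [9, -8, -4]
LOAD 0  → [9, -8, -4, 7]
STORE 1 → [9, -8, -4]
DUP     → [9, -8, -4, -4]
STORE 2 → [9, -8, -4]
SUB     → [9, -4]
DUP     → [9, -4, -4]
SUB     → [9, 0]
STORE 2 → [9]
DUP     → [9, 9]
SUB     → [0]
PUSH 1  → [0, 1]
LT      → [1]
PUSH 6  → [1, 6]
STORE 1 → [1]
DUP     → [1, 1]
MUL     → [1]
NEG     → [-1]
PUSH 3  → [-1, 3]
NEG     → [-1, -3]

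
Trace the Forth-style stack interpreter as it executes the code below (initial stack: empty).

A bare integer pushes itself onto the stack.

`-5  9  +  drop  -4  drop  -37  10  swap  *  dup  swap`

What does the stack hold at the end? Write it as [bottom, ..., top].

[-370, -370]

-5   -> -5
9    -> -5 9
+    -> 4
drop -> (empty)
-4   -> -4
drop -> (empty)
-37  -> -37
10   -> -37 10
swap -> 10 -37
*    -> -370
dup  -> -370 -370
swap -> -370 -370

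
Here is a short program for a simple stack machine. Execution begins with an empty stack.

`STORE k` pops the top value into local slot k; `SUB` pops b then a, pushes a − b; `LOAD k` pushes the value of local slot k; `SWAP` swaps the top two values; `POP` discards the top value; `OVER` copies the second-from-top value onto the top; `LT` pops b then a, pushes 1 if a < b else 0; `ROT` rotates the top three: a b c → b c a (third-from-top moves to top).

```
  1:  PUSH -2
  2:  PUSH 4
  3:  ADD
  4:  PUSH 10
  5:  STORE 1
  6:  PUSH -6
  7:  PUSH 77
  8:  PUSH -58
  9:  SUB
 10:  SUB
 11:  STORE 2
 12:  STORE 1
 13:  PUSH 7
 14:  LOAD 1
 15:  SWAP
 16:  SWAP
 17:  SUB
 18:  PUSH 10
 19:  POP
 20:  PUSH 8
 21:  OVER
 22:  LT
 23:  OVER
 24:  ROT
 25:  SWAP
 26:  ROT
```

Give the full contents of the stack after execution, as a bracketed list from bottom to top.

[5, 5, 0]

PUSH -2  → -2
PUSH 4   → -2 4
ADD      → 2
PUSH 10  → 2 10
STORE 1  → 2
PUSH -6  → 2 -6
PUSH 77  → 2 -6 77
PUSH -58 → 2 -6 77 -58
SUB      → 2 -6 135
SUB      → 2 -141
STORE 2  → 2
STORE 1  → (empty)
PUSH 7   → 7
LOAD 1   → 7 2
SWAP     → 2 7
SWAP     → 7 2
SUB      → 5
PUSH 10  → 5 10
POP      → 5
PUSH 8   → 5 8
OVER     → 5 8 5
LT       → 5 0
OVER     → 5 0 5
ROT      → 0 5 5
SWAP     → 0 5 5
ROT      → 5 5 0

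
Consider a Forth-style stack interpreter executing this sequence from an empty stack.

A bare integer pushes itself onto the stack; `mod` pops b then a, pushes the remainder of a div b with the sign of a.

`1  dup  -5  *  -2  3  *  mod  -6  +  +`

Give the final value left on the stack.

-10

1   : [1]
dup : [1, 1]
-5  : [1, 1, -5]
*   : [1, -5]
-2  : [1, -5, -2]
3   : [1, -5, -2, 3]
*   : [1, -5, -6]
mod : [1, -5]
-6  : [1, -5, -6]
+   : [1, -11]
+   : [-10]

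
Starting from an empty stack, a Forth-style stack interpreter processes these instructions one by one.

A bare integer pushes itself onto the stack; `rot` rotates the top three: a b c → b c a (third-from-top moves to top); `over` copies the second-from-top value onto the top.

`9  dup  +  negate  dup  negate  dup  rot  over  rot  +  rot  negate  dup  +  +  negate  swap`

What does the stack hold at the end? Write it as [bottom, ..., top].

[0, -18]

9       [9]
dup     [9, 9]
+       [18]
negate  [-18]
dup     [-18, -18]
negate  [-18, 18]
dup     [-18, 18, 18]
rot     [18, 18, -18]
over    [18, 18, -18, 18]
rot     [18, -18, 18, 18]
+       [18, -18, 36]
rot     [-18, 36, 18]
negate  [-18, 36, -18]
dup     [-18, 36, -18, -18]
+       [-18, 36, -36]
+       [-18, 0]
negate  [-18, 0]
swap    [0, -18]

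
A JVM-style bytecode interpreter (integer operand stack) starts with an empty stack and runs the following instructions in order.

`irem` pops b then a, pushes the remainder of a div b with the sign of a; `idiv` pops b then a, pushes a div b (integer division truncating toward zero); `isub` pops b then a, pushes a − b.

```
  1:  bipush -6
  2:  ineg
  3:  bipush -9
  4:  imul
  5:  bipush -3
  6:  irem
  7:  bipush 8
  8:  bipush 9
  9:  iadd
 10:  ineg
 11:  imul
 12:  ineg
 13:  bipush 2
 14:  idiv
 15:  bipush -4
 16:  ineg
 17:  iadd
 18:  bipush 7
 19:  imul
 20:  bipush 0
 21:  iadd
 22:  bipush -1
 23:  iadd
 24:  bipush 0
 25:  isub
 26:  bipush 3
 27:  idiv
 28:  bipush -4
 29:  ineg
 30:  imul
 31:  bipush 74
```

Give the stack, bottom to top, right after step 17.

[4]

bipush -6 → [-6]
ineg      → [6]
bipush -9 → [6, -9]
imul      → [-54]
bipush -3 → [-54, -3]
irem      → [0]
bipush 8  → [0, 8]
bipush 9  → [0, 8, 9]
iadd      → [0, 17]
ineg      → [0, -17]
imul      → [0]
ineg      → [0]
bipush 2  → [0, 2]
idiv      → [0]
bipush -4 → [0, -4]
ineg      → [0, 4]
iadd      → [4]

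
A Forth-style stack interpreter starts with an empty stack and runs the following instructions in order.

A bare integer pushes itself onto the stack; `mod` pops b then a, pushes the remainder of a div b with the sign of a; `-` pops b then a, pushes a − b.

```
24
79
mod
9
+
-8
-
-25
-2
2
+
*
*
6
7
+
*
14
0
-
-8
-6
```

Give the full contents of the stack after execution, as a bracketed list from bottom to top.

[0, 14, -8, -6]

24  -> [24]
79  -> [24, 79]
mod -> [24]
9   -> [24, 9]
+   -> [33]
-8  -> [33, -8]
-   -> [41]
-25 -> [41, -25]
-2  -> [41, -25, -2]
2   -> [41, -25, -2, 2]
+   -> [41, -25, 0]
*   -> [41, 0]
*   -> [0]
6   -> [0, 6]
7   -> [0, 6, 7]
+   -> [0, 13]
*   -> [0]
14  -> [0, 14]
0   -> [0, 14, 0]
-   -> [0, 14]
-8  -> [0, 14, -8]
-6  -> [0, 14, -8, -6]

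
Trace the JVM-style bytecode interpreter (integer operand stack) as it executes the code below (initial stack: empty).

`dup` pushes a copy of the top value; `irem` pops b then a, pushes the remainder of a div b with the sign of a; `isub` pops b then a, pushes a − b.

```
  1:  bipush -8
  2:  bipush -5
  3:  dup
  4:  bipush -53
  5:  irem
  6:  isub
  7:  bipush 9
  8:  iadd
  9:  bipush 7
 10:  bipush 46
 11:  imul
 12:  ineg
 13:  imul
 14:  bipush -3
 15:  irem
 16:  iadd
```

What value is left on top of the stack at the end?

-8

bipush -8  -> -8
bipush -5  -> -8 -5
dup        -> -8 -5 -5
bipush -53 -> -8 -5 -5 -53
irem       -> -8 -5 -5
isub       -> -8 0
bipush 9   -> -8 0 9
iadd       -> -8 9
bipush 7   -> -8 9 7
bipush 46  -> -8 9 7 46
imul       -> -8 9 322
ineg       -> -8 9 -322
imul       -> -8 -2898
bipush -3  -> -8 -2898 -3
irem       -> -8 0
iadd       -> -8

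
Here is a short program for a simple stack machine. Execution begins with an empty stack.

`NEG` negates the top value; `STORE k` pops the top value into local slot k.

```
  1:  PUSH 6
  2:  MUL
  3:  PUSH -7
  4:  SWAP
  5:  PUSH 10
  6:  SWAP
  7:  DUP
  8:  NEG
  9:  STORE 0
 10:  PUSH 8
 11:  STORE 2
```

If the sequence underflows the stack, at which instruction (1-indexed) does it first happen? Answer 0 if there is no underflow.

PUSH 6 → 6
MUL  — needs 2 operands, stack has 1 → underflow

2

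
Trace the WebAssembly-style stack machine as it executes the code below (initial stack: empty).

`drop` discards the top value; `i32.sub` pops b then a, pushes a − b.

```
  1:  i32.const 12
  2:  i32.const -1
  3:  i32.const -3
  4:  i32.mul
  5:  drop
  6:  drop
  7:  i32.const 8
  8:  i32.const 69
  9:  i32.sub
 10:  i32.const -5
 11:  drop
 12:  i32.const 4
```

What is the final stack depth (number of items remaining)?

i32.const 12 -> [12]
i32.const -1 -> [12, -1]
i32.const -3 -> [12, -1, -3]
i32.mul      -> [12, 3]
drop         -> [12]
drop         -> []
i32.const 8  -> [8]
i32.const 69 -> [8, 69]
i32.sub      -> [-61]
i32.const -5 -> [-61, -5]
drop         -> [-61]
i32.const 4  -> [-61, 4]

2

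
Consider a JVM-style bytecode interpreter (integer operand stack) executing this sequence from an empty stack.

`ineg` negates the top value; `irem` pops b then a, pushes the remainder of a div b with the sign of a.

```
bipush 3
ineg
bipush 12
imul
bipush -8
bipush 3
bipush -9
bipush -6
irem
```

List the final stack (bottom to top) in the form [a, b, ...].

bipush 3  : 3
ineg      : -3
bipush 12 : -3 12
imul      : -36
bipush -8 : -36 -8
bipush 3  : -36 -8 3
bipush -9 : -36 -8 3 -9
bipush -6 : -36 -8 3 -9 -6
irem      : -36 -8 3 -3

[-36, -8, 3, -3]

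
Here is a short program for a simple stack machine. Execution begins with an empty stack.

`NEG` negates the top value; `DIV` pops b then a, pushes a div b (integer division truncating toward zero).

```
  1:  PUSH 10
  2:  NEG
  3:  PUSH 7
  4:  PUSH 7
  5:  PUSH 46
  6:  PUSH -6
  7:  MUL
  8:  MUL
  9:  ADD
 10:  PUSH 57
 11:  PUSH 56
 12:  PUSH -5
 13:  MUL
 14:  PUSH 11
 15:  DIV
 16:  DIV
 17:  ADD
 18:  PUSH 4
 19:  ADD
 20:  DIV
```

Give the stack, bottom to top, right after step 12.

PUSH 10 -> [10]
NEG     -> [-10]
PUSH 7  -> [-10, 7]
PUSH 7  -> [-10, 7, 7]
PUSH 46 -> [-10, 7, 7, 46]
PUSH -6 -> [-10, 7, 7, 46, -6]
MUL     -> [-10, 7, 7, -276]
MUL     -> [-10, 7, -1932]
ADD     -> [-10, -1925]
PUSH 57 -> [-10, -1925, 57]
PUSH 56 -> [-10, -1925, 57, 56]
PUSH -5 -> [-10, -1925, 57, 56, -5]

[-10, -1925, 57, 56, -5]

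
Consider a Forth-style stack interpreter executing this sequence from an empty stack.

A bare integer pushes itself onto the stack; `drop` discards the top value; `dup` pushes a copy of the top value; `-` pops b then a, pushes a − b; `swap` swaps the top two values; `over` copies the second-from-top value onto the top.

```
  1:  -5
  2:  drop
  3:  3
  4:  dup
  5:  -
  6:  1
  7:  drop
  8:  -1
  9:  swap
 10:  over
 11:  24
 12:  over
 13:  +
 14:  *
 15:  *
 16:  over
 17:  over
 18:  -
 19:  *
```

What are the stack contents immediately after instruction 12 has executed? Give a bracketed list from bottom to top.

-5   -> [-5]
drop -> []
3    -> [3]
dup  -> [3, 3]
-    -> [0]
1    -> [0, 1]
drop -> [0]
-1   -> [0, -1]
swap -> [-1, 0]
over -> [-1, 0, -1]
24   -> [-1, 0, -1, 24]
over -> [-1, 0, -1, 24, -1]

[-1, 0, -1, 24, -1]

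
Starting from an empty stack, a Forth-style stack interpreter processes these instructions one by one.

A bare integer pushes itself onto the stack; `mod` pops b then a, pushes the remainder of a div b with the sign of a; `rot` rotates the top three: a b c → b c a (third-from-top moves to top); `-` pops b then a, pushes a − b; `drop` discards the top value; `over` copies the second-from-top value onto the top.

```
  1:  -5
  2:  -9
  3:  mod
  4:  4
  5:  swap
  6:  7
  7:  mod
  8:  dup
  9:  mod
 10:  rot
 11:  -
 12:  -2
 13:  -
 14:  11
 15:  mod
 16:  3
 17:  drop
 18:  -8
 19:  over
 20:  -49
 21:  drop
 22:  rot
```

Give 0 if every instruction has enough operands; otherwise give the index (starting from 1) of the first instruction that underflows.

-5   → [-5]
-9   → [-5, -9]
mod  → [-5]
4    → [-5, 4]
swap → [4, -5]
7    → [4, -5, 7]
mod  → [4, -5]
dup  → [4, -5, -5]
mod  → [4, 0]
rot  — needs 3 operands, stack has 2 → underflow

10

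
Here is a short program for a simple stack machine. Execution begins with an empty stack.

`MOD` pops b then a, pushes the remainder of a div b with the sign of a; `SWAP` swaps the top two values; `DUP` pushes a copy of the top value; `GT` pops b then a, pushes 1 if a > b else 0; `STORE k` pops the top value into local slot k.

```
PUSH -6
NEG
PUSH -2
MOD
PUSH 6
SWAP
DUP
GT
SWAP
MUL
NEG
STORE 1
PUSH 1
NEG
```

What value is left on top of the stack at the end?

-1

PUSH -6 : [-6]
NEG     : [6]
PUSH -2 : [6, -2]
MOD     : [0]
PUSH 6  : [0, 6]
SWAP    : [6, 0]
DUP     : [6, 0, 0]
GT      : [6, 0]
SWAP    : [0, 6]
MUL     : [0]
NEG     : [0]
STORE 1 : []
PUSH 1  : [1]
NEG     : [-1]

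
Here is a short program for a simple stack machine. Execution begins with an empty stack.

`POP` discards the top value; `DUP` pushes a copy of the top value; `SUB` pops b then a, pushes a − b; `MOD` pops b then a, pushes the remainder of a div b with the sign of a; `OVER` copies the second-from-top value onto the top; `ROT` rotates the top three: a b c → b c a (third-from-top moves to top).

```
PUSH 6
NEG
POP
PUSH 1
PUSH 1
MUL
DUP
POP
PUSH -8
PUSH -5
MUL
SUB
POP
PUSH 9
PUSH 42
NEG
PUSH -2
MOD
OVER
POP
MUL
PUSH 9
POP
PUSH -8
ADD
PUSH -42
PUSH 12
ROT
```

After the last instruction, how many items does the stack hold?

PUSH 6   : [6]
NEG      : [-6]
POP      : []
PUSH 1   : [1]
PUSH 1   : [1, 1]
MUL      : [1]
DUP      : [1, 1]
POP      : [1]
PUSH -8  : [1, -8]
PUSH -5  : [1, -8, -5]
MUL      : [1, 40]
SUB      : [-39]
POP      : []
PUSH 9   : [9]
PUSH 42  : [9, 42]
NEG      : [9, -42]
PUSH -2  : [9, -42, -2]
MOD      : [9, 0]
OVER     : [9, 0, 9]
POP      : [9, 0]
MUL      : [0]
PUSH 9   : [0, 9]
POP      : [0]
PUSH -8  : [0, -8]
ADD      : [-8]
PUSH -42 : [-8, -42]
PUSH 12  : [-8, -42, 12]
ROT      : [-42, 12, -8]

3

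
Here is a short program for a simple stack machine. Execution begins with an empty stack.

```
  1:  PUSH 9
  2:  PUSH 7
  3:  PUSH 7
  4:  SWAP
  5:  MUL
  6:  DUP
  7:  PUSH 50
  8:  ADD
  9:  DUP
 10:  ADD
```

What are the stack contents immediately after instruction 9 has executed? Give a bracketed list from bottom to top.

[9, 49, 99, 99]

PUSH 9  -> 9
PUSH 7  -> 9 7
PUSH 7  -> 9 7 7
SWAP    -> 9 7 7
MUL     -> 9 49
DUP     -> 9 49 49
PUSH 50 -> 9 49 49 50
ADD     -> 9 49 99
DUP     -> 9 49 99 99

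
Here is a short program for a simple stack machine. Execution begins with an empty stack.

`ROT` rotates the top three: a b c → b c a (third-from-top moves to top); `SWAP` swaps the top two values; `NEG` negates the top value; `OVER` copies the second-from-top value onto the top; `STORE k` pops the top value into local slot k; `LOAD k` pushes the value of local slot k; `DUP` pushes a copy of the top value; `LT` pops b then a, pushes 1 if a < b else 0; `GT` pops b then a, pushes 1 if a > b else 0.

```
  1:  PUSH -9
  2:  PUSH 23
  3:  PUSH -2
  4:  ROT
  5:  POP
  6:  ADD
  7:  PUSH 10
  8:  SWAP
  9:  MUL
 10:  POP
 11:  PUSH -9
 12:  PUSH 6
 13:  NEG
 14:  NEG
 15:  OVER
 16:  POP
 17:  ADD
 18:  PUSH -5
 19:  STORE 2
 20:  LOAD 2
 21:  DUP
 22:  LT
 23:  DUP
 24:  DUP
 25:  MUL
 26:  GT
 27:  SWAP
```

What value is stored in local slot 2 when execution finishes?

-5

PUSH -9  [-9]
PUSH 23  [-9, 23]
PUSH -2  [-9, 23, -2]
ROT      [23, -2, -9]
POP      [23, -2]
ADD      [21]
PUSH 10  [21, 10]
SWAP     [10, 21]
MUL      [210]
POP      []
PUSH -9  [-9]
PUSH 6   [-9, 6]
NEG      [-9, -6]
NEG      [-9, 6]
OVER     [-9, 6, -9]
POP      [-9, 6]
ADD      [-3]
PUSH -5  [-3, -5]
STORE 2  [-3]
LOAD 2   [-3, -5]
DUP      [-3, -5, -5]
LT       [-3, 0]
DUP      [-3, 0, 0]
DUP      [-3, 0, 0, 0]
MUL      [-3, 0, 0]
GT       [-3, 0]
SWAP     [0, -3]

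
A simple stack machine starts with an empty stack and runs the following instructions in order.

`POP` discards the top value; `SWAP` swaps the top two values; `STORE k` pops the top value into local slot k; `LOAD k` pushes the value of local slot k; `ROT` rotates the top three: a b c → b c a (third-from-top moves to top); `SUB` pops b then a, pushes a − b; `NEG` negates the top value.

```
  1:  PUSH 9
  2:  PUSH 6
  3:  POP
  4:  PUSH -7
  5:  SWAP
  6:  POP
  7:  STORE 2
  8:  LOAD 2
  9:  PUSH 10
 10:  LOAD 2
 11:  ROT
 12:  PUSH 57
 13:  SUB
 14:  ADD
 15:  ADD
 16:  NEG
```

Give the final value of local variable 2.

-7

PUSH 9   9
PUSH 6   9 6
POP      9
PUSH -7  9 -7
SWAP     -7 9
POP      -7
STORE 2  (empty)
LOAD 2   -7
PUSH 10  -7 10
LOAD 2   -7 10 -7
ROT      10 -7 -7
PUSH 57  10 -7 -7 57
SUB      10 -7 -64
ADD      10 -71
ADD      -61
NEG      61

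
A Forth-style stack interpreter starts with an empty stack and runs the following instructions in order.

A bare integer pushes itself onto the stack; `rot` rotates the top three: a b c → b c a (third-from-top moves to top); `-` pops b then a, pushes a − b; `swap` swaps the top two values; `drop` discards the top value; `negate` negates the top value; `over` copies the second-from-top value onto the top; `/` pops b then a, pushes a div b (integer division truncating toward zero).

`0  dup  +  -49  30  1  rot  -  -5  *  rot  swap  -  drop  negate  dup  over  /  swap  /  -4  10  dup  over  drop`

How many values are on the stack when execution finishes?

0       [0]
dup     [0, 0]
+       [0]
-49     [0, -49]
30      [0, -49, 30]
1       [0, -49, 30, 1]
rot     [0, 30, 1, -49]
-       [0, 30, 50]
-5      [0, 30, 50, -5]
*       [0, 30, -250]
rot     [30, -250, 0]
swap    [30, 0, -250]
-       [30, 250]
drop    [30]
negate  [-30]
dup     [-30, -30]
over    [-30, -30, -30]
/       [-30, 1]
swap    [1, -30]
/       [0]
-4      [0, -4]
10      [0, -4, 10]
dup     [0, -4, 10, 10]
over    [0, -4, 10, 10, 10]
drop    [0, -4, 10, 10]

4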